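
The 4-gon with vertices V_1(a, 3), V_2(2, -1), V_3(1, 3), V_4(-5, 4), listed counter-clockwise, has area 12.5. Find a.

-4

Write out the shoelace sum; only the two edges meeting at V_1 involve a:
2·Area = [((-5)·3 − a·4) + (a·(-1) − 2·3)] + 26
       = -5·a + 5 = 25
⇒ a = -4.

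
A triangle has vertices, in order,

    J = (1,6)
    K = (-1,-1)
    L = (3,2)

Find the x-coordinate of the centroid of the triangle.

Apply Gauss's area formula. First the cross-terms c_i = x_i·y_{i+1} − x_{i+1}·y_i:
  5, 1, 16  ⇒  2A = 22, A = 11.
Then Σ (x_i + x_{i+1})·c_i = 66, so x̄ = 66 / (6·11) = 1.

1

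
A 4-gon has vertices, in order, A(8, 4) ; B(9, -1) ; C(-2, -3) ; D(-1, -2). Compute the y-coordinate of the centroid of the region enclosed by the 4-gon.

-1/60

Apply the shoelace formula. First the cross-terms c_i = x_i·y_{i+1} − x_{i+1}·y_i:
  -44, -29, 1, 12  ⇒  2A = -60, A = -30.
Then Σ (y_i + y_{i+1})·c_i = 3, so ȳ = 3 / (6·(-30)) = -1/60.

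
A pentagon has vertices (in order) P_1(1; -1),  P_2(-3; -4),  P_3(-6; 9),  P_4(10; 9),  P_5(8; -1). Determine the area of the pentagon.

145.5

Σ = (-7) + (-51) + (-144) + (-82) + (-7) = -291
Area = |Σ|/2 = 145.5.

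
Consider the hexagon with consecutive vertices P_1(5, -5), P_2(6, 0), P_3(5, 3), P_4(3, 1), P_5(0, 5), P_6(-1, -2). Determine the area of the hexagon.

39.5

P_1→P_2: (5)(0) − (6)(-5) = 30
P_2→P_3: (6)(3) − (5)(0) = 18
P_3→P_4: (5)(1) − (3)(3) = -4
P_4→P_5: (3)(5) − (0)(1) = 15
P_5→P_6: (0)(-2) − (-1)(5) = 5
P_6→P_1: (-1)(-5) − (5)(-2) = 15
Σ = 79
Area = |Σ|/2 = 39.5.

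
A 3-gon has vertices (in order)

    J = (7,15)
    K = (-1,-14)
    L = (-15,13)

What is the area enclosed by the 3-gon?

Apply the shoelace (surveyor's) formula: 2A = Σ (x_i·y_{i+1} − x_{i+1}·y_i), indices taken mod 3.
Σ = (-83) + (-223) + (-316) = -622
Area = |Σ|/2 = 311.

311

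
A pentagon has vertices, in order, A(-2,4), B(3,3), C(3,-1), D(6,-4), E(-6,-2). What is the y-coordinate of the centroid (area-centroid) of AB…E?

-2/15

Apply the surveyor's formula. First the cross-terms c_i = x_i·y_{i+1} − x_{i+1}·y_i:
  -18, -12, -6, -36, -28  ⇒  2A = -100, A = -50.
Then Σ (y_i + y_{i+1})·c_i = 40, so ȳ = 40 / (6·(-50)) = -2/15.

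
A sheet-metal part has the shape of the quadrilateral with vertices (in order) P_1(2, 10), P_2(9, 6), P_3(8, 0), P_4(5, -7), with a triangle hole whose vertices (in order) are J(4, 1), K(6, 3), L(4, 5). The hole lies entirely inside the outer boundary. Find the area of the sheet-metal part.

Outer boundary:
P_1→P_2: (2)(6) − (9)(10) = -78
P_2→P_3: (9)(0) − (8)(6) = -48
P_3→P_4: (8)(-7) − (5)(0) = -56
P_4→P_1: (5)(10) − (2)(-7) = 64
Σ = -118
Area = |Σ|/2 = 59.
Hole:
Apply the shoelace formula: 2A = Σ (x_i·y_{i+1} − x_{i+1}·y_i), indices taken mod 3.
J→K: (4)(3) − (6)(1) = 6
K→L: (6)(5) − (4)(3) = 18
L→J: (4)(1) − (4)(5) = -16
Σ = 8
Area = |Σ|/2 = 4.
Net area = 59 − 4 = 55.

55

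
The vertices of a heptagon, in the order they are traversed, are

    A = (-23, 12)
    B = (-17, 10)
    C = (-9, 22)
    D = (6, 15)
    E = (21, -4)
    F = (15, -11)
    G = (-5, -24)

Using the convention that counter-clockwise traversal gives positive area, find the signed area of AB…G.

-1057

Apply Gauss's area formula: 2A = Σ (x_i·y_{i+1} − x_{i+1}·y_i), indices taken mod 7.
Cross-terms: -26, -284, -267, -339, -171, -415, -612  ⇒  Σ = -2114
Signed area = Σ/2 = -1057 (negative ⇒ clockwise traversal).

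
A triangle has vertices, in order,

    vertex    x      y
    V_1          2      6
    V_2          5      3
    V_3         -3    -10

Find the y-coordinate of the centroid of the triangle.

-1/3

Apply the shoelace formula. First the cross-terms c_i = x_i·y_{i+1} − x_{i+1}·y_i:
  -24, -41, 2  ⇒  2A = -63, A = -31.5.
Then Σ (y_i + y_{i+1})·c_i = 63, so ȳ = 63 / (6·(-31.5)) = -1/3.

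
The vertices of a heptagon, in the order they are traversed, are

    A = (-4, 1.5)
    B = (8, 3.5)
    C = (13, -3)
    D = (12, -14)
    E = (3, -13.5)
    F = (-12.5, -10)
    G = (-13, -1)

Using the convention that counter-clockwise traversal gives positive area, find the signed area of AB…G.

Σ = (-26) + (-69.5) + (-146) + (-120) + (-198.75) + (-117.5) + (-23.5) = -701.25
Signed area = Σ/2 = -350.625 (negative ⇒ clockwise traversal).

-350.625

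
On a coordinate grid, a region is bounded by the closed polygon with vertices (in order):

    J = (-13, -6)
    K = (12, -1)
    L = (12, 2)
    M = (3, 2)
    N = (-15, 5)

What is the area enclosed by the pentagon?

Apply the shoelace (surveyor's) formula: 2A = Σ (x_i·y_{i+1} − x_{i+1}·y_i), indices taken mod 5.
J→K: (-13)(-1) − (12)(-6) = 85
K→L: (12)(2) − (12)(-1) = 36
L→M: (12)(2) − (3)(2) = 18
M→N: (3)(5) − (-15)(2) = 45
N→J: (-15)(-6) − (-13)(5) = 155
Σ = 339
Area = |Σ|/2 = 169.5.

169.5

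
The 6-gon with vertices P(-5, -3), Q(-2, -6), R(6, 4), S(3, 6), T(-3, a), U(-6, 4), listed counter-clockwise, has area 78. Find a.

4

Write out the shoelace sum; only the two edges meeting at T involve a:
2·Area = [(3·a − (-3)·6) + ((-3)·4 − (-6)·a)] + 114
       = 9·a + 120 = 156
⇒ a = 4.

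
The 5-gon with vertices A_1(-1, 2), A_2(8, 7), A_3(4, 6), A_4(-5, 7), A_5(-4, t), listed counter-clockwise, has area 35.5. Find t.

Write out the shoelace sum; only the two edges meeting at A_5 involve t:
2·Area = [((-5)·t − (-4)·7) + ((-4)·2 − (-1)·t)] + 55
       = -4·t + 75 = 71
⇒ t = 1.

1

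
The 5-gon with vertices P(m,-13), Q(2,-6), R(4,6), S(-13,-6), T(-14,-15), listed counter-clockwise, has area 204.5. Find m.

The doubled signed area Σ (x_i y_{i+1} − x_{i+1} y_i) is linear in m.
With m=0 it equals 409; the coefficient of m is 9 (from the two edges through P).
So 9·m + 409 = 2·204.5 = 409 ⇒ m = 0.

0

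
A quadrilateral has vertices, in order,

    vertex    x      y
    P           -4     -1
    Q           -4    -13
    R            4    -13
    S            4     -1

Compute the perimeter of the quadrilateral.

40

|PQ| = √((0)² + (-12)²) = √144 = 12
|QR| = √((8)² + (0)²) = √64 = 8
|RS| = √((0)² + (12)²) = √144 = 12
|SP| = √((-8)² + (0)²) = √64 = 8
Perimeter = 12 + 8 + 12 + 8 = 40.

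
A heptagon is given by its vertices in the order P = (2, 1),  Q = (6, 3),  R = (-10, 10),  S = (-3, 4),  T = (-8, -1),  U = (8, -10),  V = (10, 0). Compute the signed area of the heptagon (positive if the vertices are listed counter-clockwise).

156.5

Apply the surveyor's formula: 2A = Σ (x_i·y_{i+1} − x_{i+1}·y_i), indices taken mod 7.
P→Q: (2)(3) − (6)(1) = 0
Q→R: (6)(10) − (-10)(3) = 90
R→S: (-10)(4) − (-3)(10) = -10
S→T: (-3)(-1) − (-8)(4) = 35
T→U: (-8)(-10) − (8)(-1) = 88
U→V: (8)(0) − (10)(-10) = 100
V→P: (10)(1) − (2)(0) = 10
Σ = 313
Signed area = Σ/2 = 156.5 (positive ⇒ counter-clockwise traversal).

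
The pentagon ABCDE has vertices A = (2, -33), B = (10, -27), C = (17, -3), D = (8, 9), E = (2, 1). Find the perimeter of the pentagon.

94

|AB| = √((8)² + (6)²) = √100 = 10
|BC| = √((7)² + (24)²) = √625 = 25
|CD| = √((-9)² + (12)²) = √225 = 15
|DE| = √((-6)² + (-8)²) = √100 = 10
|EA| = √((0)² + (-34)²) = √1156 = 34
Perimeter = 10 + 25 + 15 + 10 + 34 = 94.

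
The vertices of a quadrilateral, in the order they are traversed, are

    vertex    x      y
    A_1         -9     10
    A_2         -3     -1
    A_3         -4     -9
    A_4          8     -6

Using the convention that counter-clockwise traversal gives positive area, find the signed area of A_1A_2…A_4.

Apply the shoelace formula: 2A = Σ (x_i·y_{i+1} − x_{i+1}·y_i), indices taken mod 4.
Cross-terms: 39, 23, 96, 26  ⇒  Σ = 184
Signed area = Σ/2 = 92 (positive ⇒ counter-clockwise traversal).

92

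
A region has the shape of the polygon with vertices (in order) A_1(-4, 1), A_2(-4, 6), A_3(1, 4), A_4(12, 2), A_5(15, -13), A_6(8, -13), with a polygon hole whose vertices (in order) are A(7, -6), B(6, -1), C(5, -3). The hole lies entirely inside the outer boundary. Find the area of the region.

201

Outer boundary:
A_1→A_2: (-4)(6) − (-4)(1) = -20
A_2→A_3: (-4)(4) − (1)(6) = -22
A_3→A_4: (1)(2) − (12)(4) = -46
A_4→A_5: (12)(-13) − (15)(2) = -186
A_5→A_6: (15)(-13) − (8)(-13) = -91
A_6→A_1: (8)(1) − (-4)(-13) = -44
Σ = -409
Area = |Σ|/2 = 204.5.
Hole:
Σ = (29) + (-13) + (-9) = 7
Area = |Σ|/2 = 3.5.
Net area = 204.5 − 3.5 = 201.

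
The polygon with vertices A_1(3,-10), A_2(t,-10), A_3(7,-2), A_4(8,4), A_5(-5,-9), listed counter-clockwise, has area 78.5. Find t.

Write out the shoelace sum; only the two edges meeting at A_2 involve t:
2·Area = [(3·(-10) − t·(-10)) + (t·(-2) − 7·(-10))] + 69
       = 8·t + 109 = 157
⇒ t = 6.

6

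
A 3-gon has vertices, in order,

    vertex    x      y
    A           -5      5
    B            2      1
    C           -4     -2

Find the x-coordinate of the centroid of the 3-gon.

Apply the surveyor's formula. First the cross-terms c_i = x_i·y_{i+1} − x_{i+1}·y_i:
  -15, 0, -30  ⇒  2A = -45, A = -22.5.
Then Σ (x_i + x_{i+1})·c_i = 315, so x̄ = 315 / (6·(-22.5)) = -7/3.

-7/3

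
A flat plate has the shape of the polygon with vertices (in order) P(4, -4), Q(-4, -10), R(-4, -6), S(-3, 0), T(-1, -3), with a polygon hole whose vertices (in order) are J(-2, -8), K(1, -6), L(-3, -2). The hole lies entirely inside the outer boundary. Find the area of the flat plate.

22.5

Outer boundary:
P→Q: (4)(-10) − (-4)(-4) = -56
Q→R: (-4)(-6) − (-4)(-10) = -16
R→S: (-4)(0) − (-3)(-6) = -18
S→T: (-3)(-3) − (-1)(0) = 9
T→P: (-1)(-4) − (4)(-3) = 16
Σ = -65
Area = |Σ|/2 = 32.5.
Hole:
Apply Gauss's area formula: 2A = Σ (x_i·y_{i+1} − x_{i+1}·y_i), indices taken mod 3.
Σ = (20) + (-20) + (20) = 20
Area = |Σ|/2 = 10.
Net area = 32.5 − 10 = 22.5.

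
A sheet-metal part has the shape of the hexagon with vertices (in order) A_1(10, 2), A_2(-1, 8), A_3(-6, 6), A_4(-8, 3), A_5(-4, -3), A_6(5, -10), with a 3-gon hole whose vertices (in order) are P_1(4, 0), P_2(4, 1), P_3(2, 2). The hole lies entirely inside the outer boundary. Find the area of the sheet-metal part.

Outer boundary:
Apply the surveyor's formula: 2A = Σ (x_i·y_{i+1} − x_{i+1}·y_i), indices taken mod 6.
Σ = (82) + (42) + (30) + (36) + (55) + (110) = 355
Area = |Σ|/2 = 177.5.
Hole:
Apply the surveyor's formula: 2A = Σ (x_i·y_{i+1} − x_{i+1}·y_i), indices taken mod 3.
Σ = (4) + (6) + (-8) = 2
Area = |Σ|/2 = 1.
Net area = 177.5 − 1 = 176.5.

176.5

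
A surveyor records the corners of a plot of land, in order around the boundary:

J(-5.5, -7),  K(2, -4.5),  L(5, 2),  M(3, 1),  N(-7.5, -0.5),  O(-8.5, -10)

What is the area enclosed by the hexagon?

Σ = (38.75) + (26.5) + (-1) + (6) + (70.75) + (4.5) = 145.5
Area = |Σ|/2 = 72.75.

72.75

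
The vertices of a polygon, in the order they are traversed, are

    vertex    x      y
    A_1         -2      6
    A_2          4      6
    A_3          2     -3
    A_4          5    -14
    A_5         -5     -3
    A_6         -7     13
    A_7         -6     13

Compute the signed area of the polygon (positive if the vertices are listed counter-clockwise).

Apply the surveyor's formula: 2A = Σ (x_i·y_{i+1} − x_{i+1}·y_i), indices taken mod 7.
Σ = (-36) + (-24) + (-13) + (-85) + (-86) + (-13) + (-10) = -267
Signed area = Σ/2 = -133.5 (negative ⇒ clockwise traversal).

-133.5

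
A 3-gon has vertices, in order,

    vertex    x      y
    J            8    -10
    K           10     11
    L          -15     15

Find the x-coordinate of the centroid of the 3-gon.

Apply Gauss's area formula. First the cross-terms c_i = x_i·y_{i+1} − x_{i+1}·y_i:
  188, 315, 30  ⇒  2A = 533, A = 266.5.
Then Σ (x_i + x_{i+1})·c_i = 1599, so x̄ = 1599 / (6·266.5) = 1.

1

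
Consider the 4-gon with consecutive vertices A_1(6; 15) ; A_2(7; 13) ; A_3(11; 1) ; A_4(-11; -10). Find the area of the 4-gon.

183.5

Apply the shoelace (surveyor's) formula: 2A = Σ (x_i·y_{i+1} − x_{i+1}·y_i), indices taken mod 4.
A_1→A_2: (6)(13) − (7)(15) = -27
A_2→A_3: (7)(1) − (11)(13) = -136
A_3→A_4: (11)(-10) − (-11)(1) = -99
A_4→A_1: (-11)(15) − (6)(-10) = -105
Σ = -367
Area = |Σ|/2 = 183.5.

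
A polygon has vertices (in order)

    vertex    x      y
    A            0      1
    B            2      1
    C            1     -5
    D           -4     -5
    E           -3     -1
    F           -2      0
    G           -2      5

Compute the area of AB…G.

31.5

Σ = (-2) + (-11) + (-25) + (-11) + (-2) + (-10) + (-2) = -63
Area = |Σ|/2 = 31.5.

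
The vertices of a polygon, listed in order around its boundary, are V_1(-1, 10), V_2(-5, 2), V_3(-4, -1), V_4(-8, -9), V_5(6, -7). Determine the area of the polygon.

Apply the shoelace (surveyor's) formula: 2A = Σ (x_i·y_{i+1} − x_{i+1}·y_i), indices taken mod 5.
V_1→V_2: (-1)(2) − (-5)(10) = 48
V_2→V_3: (-5)(-1) − (-4)(2) = 13
V_3→V_4: (-4)(-9) − (-8)(-1) = 28
V_4→V_5: (-8)(-7) − (6)(-9) = 110
V_5→V_1: (6)(10) − (-1)(-7) = 53
Σ = 252
Area = |Σ|/2 = 126.

126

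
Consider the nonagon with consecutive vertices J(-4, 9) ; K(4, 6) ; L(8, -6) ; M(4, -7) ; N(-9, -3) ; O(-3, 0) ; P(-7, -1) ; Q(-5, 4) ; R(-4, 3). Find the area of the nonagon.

150.5

Apply Gauss's area formula: 2A = Σ (x_i·y_{i+1} − x_{i+1}·y_i), indices taken mod 9.
J→K: (-4)(6) − (4)(9) = -60
K→L: (4)(-6) − (8)(6) = -72
L→M: (8)(-7) − (4)(-6) = -32
M→N: (4)(-3) − (-9)(-7) = -75
N→O: (-9)(0) − (-3)(-3) = -9
O→P: (-3)(-1) − (-7)(0) = 3
P→Q: (-7)(4) − (-5)(-1) = -33
Q→R: (-5)(3) − (-4)(4) = 1
R→J: (-4)(9) − (-4)(3) = -24
Σ = -301
Area = |Σ|/2 = 150.5.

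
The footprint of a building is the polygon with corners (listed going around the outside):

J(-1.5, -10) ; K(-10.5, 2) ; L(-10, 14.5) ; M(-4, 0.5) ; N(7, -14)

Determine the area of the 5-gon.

Σ = (-108) + (-132.25) + (53) + (52.5) + (-91) = -225.75
Area = |Σ|/2 = 112.875.

112.875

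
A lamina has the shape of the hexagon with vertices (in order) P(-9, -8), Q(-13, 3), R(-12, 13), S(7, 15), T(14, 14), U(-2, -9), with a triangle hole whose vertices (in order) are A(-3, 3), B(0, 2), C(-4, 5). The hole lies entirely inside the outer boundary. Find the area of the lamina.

402.5

Outer boundary:
Apply Gauss's area formula: 2A = Σ (x_i·y_{i+1} − x_{i+1}·y_i), indices taken mod 6.
Cross-terms: -131, -133, -271, -112, -98, -65  ⇒  Σ = -810
Area = |Σ|/2 = 405.
Hole:
Apply the shoelace formula: 2A = Σ (x_i·y_{i+1} − x_{i+1}·y_i), indices taken mod 3.
A→B: (-3)(2) − (0)(3) = -6
B→C: (0)(5) − (-4)(2) = 8
C→A: (-4)(3) − (-3)(5) = 3
Σ = 5
Area = |Σ|/2 = 2.5.
Net area = 405 − 2.5 = 402.5.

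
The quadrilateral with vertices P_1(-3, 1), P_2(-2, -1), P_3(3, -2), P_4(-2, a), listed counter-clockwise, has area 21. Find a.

6

The doubled signed area Σ (x_i y_{i+1} − x_{i+1} y_i) is linear in a.
With a=0 it equals 6; the coefficient of a is 6 (from the two edges through P_4).
So 6·a + 6 = 2·21 = 42 ⇒ a = 6.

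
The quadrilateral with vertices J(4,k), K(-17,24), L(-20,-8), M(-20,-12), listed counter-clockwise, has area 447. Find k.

-18

The doubled signed area Σ (x_i y_{i+1} − x_{i+1} y_i) is linear in k.
With k=0 it equals 840; the coefficient of k is -3 (from the two edges through J).
So -3·k + 840 = 2·447 = 894 ⇒ k = -18.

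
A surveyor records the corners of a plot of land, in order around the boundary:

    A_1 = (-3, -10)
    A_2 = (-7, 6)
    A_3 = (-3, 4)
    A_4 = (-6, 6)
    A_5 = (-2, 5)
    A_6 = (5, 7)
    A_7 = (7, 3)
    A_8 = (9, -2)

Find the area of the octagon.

Cross-terms: -88, -10, 6, -18, -39, -34, -41, -96  ⇒  Σ = -320
Area = |Σ|/2 = 160.

160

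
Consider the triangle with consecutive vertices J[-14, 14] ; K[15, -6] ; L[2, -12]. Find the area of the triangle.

Apply the shoelace formula: 2A = Σ (x_i·y_{i+1} − x_{i+1}·y_i), indices taken mod 3.
Cross-terms: -126, -168, -140  ⇒  Σ = -434
Area = |Σ|/2 = 217.

217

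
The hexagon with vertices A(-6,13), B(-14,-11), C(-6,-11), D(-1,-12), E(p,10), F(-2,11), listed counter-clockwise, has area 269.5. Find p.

The doubled signed area Σ (x_i y_{i+1} − x_{i+1} y_i) is linear in p.
With p=0 it equals 447; the coefficient of p is 23 (from the two edges through E).
So 23·p + 447 = 2·269.5 = 539 ⇒ p = 4.

4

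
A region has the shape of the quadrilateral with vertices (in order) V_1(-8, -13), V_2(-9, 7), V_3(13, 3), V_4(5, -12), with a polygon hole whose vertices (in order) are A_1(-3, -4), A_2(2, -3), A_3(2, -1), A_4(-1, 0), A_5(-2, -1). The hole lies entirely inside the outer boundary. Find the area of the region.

Outer boundary:
V_1→V_2: (-8)(7) − (-9)(-13) = -173
V_2→V_3: (-9)(3) − (13)(7) = -118
V_3→V_4: (13)(-12) − (5)(3) = -171
V_4→V_1: (5)(-13) − (-8)(-12) = -161
Σ = -623
Area = |Σ|/2 = 311.5.
Hole:
Apply the shoelace (surveyor's) formula: 2A = Σ (x_i·y_{i+1} − x_{i+1}·y_i), indices taken mod 5.
A_1→A_2: (-3)(-3) − (2)(-4) = 17
A_2→A_3: (2)(-1) − (2)(-3) = 4
A_3→A_4: (2)(0) − (-1)(-1) = -1
A_4→A_5: (-1)(-1) − (-2)(0) = 1
A_5→A_1: (-2)(-4) − (-3)(-1) = 5
Σ = 26
Area = |Σ|/2 = 13.
Net area = 311.5 − 13 = 298.5.

298.5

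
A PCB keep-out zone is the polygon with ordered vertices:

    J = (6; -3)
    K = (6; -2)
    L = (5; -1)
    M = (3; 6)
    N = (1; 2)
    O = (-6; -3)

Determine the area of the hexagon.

Apply the surveyor's formula: 2A = Σ (x_i·y_{i+1} − x_{i+1}·y_i), indices taken mod 6.
J→K: (6)(-2) − (6)(-3) = 6
K→L: (6)(-1) − (5)(-2) = 4
L→M: (5)(6) − (3)(-1) = 33
M→N: (3)(2) − (1)(6) = 0
N→O: (1)(-3) − (-6)(2) = 9
O→J: (-6)(-3) − (6)(-3) = 36
Σ = 88
Area = |Σ|/2 = 44.

44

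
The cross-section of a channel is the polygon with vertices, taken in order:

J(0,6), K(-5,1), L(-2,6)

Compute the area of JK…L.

5

Apply the surveyor's formula: 2A = Σ (x_i·y_{i+1} − x_{i+1}·y_i), indices taken mod 3.
J→K: (0)(1) − (-5)(6) = 30
K→L: (-5)(6) − (-2)(1) = -28
L→J: (-2)(6) − (0)(6) = -12
Σ = -10
Area = |Σ|/2 = 5.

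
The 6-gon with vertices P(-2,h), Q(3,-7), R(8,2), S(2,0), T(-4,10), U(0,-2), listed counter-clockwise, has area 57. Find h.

The doubled signed area Σ (x_i y_{i+1} − x_{i+1} y_i) is linear in h.
With h=0 it equals 96; the coefficient of h is -3 (from the two edges through P).
So -3·h + 96 = 2·57 = 114 ⇒ h = -6.

-6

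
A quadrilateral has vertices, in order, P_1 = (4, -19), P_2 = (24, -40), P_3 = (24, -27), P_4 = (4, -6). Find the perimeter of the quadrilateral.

84

|P_1P_2| = √((20)² + (-21)²) = √841 = 29
|P_2P_3| = √((0)² + (13)²) = √169 = 13
|P_3P_4| = √((-20)² + (21)²) = √841 = 29
|P_4P_1| = √((0)² + (-13)²) = √169 = 13
Perimeter = 29 + 13 + 29 + 13 = 84.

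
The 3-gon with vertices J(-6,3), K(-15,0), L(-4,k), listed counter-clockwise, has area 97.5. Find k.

-18

The doubled signed area Σ (x_i y_{i+1} − x_{i+1} y_i) is linear in k.
With k=0 it equals 33; the coefficient of k is -9 (from the two edges through L).
So -9·k + 33 = 2·97.5 = 195 ⇒ k = -18.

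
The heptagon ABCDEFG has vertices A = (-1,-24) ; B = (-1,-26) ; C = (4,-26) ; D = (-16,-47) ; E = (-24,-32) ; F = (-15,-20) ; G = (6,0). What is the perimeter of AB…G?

122

|AB| = √((0)² + (-2)²) = √4 = 2
|BC| = √((5)² + (0)²) = √25 = 5
|CD| = √((-20)² + (-21)²) = √841 = 29
|DE| = √((-8)² + (15)²) = √289 = 17
|EF| = √((9)² + (12)²) = √225 = 15
|FG| = √((21)² + (20)²) = √841 = 29
|GA| = √((-7)² + (-24)²) = √625 = 25
Perimeter = 2 + 5 + 29 + 17 + 15 + 29 + 25 = 122.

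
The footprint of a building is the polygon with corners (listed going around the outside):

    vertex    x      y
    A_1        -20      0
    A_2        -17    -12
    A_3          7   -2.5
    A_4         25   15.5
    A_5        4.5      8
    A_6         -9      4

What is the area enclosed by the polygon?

Cross-terms: 240, 126.5, 171, 130.25, 90, 80  ⇒  Σ = 837.75
Area = |Σ|/2 = 418.875.

418.875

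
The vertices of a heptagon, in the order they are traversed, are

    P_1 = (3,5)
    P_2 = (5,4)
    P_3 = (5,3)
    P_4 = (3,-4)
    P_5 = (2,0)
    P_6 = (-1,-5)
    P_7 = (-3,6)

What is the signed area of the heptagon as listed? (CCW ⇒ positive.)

Cross-terms: -13, -5, -29, 8, -10, -21, -33  ⇒  Σ = -103
Signed area = Σ/2 = -51.5 (negative ⇒ clockwise traversal).

-51.5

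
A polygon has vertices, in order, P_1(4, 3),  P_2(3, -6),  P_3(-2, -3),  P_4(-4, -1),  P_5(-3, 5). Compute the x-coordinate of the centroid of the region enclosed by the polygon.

5/29

Apply the shoelace (surveyor's) formula. First the cross-terms c_i = x_i·y_{i+1} − x_{i+1}·y_i:
  -33, -21, -10, -23, -29  ⇒  2A = -116, A = -58.
Then Σ (x_i + x_{i+1})·c_i = -60, so x̄ = -60 / (6·(-58)) = 5/29.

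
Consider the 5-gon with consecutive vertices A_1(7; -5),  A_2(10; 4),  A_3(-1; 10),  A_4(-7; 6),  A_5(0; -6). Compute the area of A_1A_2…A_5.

Σ = (78) + (104) + (64) + (42) + (42) = 330
Area = |Σ|/2 = 165.

165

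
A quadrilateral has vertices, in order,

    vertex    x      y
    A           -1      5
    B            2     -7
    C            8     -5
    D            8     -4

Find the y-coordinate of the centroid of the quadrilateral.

-194/87

Apply the shoelace formula. First the cross-terms c_i = x_i·y_{i+1} − x_{i+1}·y_i:
  -3, 46, 8, 36  ⇒  2A = 87, A = 43.5.
Then Σ (y_i + y_{i+1})·c_i = -582, so ȳ = -582 / (6·43.5) = -194/87.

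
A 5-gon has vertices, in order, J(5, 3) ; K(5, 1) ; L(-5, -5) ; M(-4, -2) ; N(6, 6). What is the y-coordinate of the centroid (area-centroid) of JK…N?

23/96

Apply the shoelace formula. First the cross-terms c_i = x_i·y_{i+1} − x_{i+1}·y_i:
  -10, -20, -10, -12, -12  ⇒  2A = -64, A = -32.
Then Σ (y_i + y_{i+1})·c_i = -46, so ȳ = -46 / (6·(-32)) = 23/96.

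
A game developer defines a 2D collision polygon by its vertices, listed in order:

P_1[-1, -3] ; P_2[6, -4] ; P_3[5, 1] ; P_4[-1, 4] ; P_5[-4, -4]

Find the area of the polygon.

48.5

P_1→P_2: (-1)(-4) − (6)(-3) = 22
P_2→P_3: (6)(1) − (5)(-4) = 26
P_3→P_4: (5)(4) − (-1)(1) = 21
P_4→P_5: (-1)(-4) − (-4)(4) = 20
P_5→P_1: (-4)(-3) − (-1)(-4) = 8
Σ = 97
Area = |Σ|/2 = 48.5.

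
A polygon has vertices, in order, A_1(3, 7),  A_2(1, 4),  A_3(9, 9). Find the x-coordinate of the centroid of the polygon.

13/3

Apply the surveyor's formula. First the cross-terms c_i = x_i·y_{i+1} − x_{i+1}·y_i:
  5, -27, 36  ⇒  2A = 14, A = 7.
Then Σ (x_i + x_{i+1})·c_i = 182, so x̄ = 182 / (6·7) = 13/3.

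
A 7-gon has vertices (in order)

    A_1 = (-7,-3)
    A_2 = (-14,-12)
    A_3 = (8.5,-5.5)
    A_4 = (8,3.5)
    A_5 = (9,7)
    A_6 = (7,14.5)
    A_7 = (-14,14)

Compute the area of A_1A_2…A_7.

A_1→A_2: (-7)(-12) − (-14)(-3) = 42
A_2→A_3: (-14)(-5.5) − (8.5)(-12) = 179
A_3→A_4: (8.5)(3.5) − (8)(-5.5) = 73.75
A_4→A_5: (8)(7) − (9)(3.5) = 24.5
A_5→A_6: (9)(14.5) − (7)(7) = 81.5
A_6→A_7: (7)(14) − (-14)(14.5) = 301
A_7→A_1: (-14)(-3) − (-7)(14) = 140
Σ = 841.75
Area = |Σ|/2 = 420.875.

420.875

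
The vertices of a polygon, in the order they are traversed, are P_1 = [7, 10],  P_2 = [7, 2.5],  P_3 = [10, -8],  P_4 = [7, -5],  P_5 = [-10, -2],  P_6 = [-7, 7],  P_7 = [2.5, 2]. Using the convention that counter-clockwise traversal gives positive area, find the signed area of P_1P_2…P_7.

Cross-terms: -52.5, -81, 6, -64, -84, -31.5, 11  ⇒  Σ = -296
Signed area = Σ/2 = -148 (negative ⇒ clockwise traversal).

-148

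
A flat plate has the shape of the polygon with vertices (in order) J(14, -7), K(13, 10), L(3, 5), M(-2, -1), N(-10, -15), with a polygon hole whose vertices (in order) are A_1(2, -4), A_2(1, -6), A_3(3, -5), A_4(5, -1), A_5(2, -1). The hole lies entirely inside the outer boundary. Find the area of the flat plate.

277.5

Outer boundary:
Σ = (231) + (35) + (7) + (20) + (280) = 573
Area = |Σ|/2 = 286.5.
Hole:
Cross-terms: -8, 13, 22, -3, -6  ⇒  Σ = 18
Area = |Σ|/2 = 9.
Net area = 286.5 − 9 = 277.5.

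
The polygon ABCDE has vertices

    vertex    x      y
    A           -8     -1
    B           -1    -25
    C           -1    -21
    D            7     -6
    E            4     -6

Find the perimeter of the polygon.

62

|AB| = √((7)² + (-24)²) = √625 = 25
|BC| = √((0)² + (4)²) = √16 = 4
|CD| = √((8)² + (15)²) = √289 = 17
|DE| = √((-3)² + (0)²) = √9 = 3
|EA| = √((-12)² + (5)²) = √169 = 13
Perimeter = 25 + 4 + 17 + 3 + 13 = 62.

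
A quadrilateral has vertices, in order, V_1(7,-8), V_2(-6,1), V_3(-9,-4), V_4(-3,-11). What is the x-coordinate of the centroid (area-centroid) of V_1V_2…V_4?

-98/45

Apply Gauss's area formula. First the cross-terms c_i = x_i·y_{i+1} − x_{i+1}·y_i:
  -41, 33, 87, 101  ⇒  2A = 180, A = 90.
Then Σ (x_i + x_{i+1})·c_i = -1176, so x̄ = -1176 / (6·90) = -98/45.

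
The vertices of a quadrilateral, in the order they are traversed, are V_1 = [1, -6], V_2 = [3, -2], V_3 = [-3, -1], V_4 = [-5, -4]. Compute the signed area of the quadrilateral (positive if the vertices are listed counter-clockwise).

24

Apply Gauss's area formula: 2A = Σ (x_i·y_{i+1} − x_{i+1}·y_i), indices taken mod 4.
Cross-terms: 16, -9, 7, 34  ⇒  Σ = 48
Signed area = Σ/2 = 24 (positive ⇒ counter-clockwise traversal).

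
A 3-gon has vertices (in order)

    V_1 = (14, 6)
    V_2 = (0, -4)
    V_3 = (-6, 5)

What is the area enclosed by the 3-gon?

Apply Gauss's area formula: 2A = Σ (x_i·y_{i+1} − x_{i+1}·y_i), indices taken mod 3.
Σ = (-56) + (-24) + (-106) = -186
Area = |Σ|/2 = 93.

93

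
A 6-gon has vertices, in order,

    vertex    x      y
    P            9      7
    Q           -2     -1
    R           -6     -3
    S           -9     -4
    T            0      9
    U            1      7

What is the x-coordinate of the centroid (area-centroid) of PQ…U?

-5/9

Apply Gauss's area formula. First the cross-terms c_i = x_i·y_{i+1} − x_{i+1}·y_i:
  5, 0, -3, -81, -9, -56  ⇒  2A = -144, A = -72.
Then Σ (x_i + x_{i+1})·c_i = 240, so x̄ = 240 / (6·(-72)) = -5/9.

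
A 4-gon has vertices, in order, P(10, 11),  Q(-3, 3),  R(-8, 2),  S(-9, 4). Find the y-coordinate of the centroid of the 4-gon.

133/24

Apply the shoelace formula. First the cross-terms c_i = x_i·y_{i+1} − x_{i+1}·y_i:
  63, 18, -14, -139  ⇒  2A = -72, A = -36.
Then Σ (y_i + y_{i+1})·c_i = -1197, so ȳ = -1197 / (6·(-36)) = 133/24.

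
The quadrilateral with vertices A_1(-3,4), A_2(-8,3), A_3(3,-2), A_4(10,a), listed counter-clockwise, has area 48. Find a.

1

The doubled signed area Σ (x_i y_{i+1} − x_{i+1} y_i) is linear in a.
With a=0 it equals 90; the coefficient of a is 6 (from the two edges through A_4).
So 6·a + 90 = 2·48 = 96 ⇒ a = 1.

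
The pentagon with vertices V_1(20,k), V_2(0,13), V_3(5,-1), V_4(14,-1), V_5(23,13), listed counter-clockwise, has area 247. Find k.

15

The doubled signed area Σ (x_i y_{i+1} − x_{i+1} y_i) is linear in k.
With k=0 it equals 149; the coefficient of k is 23 (from the two edges through V_1).
So 23·k + 149 = 2·247 = 494 ⇒ k = 15.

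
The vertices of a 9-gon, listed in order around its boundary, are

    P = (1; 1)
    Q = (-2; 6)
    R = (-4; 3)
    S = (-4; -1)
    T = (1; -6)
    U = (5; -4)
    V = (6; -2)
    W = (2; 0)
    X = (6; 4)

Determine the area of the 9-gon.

Apply Gauss's area formula: 2A = Σ (x_i·y_{i+1} − x_{i+1}·y_i), indices taken mod 9.
Cross-terms: 8, 18, 16, 25, 26, 14, 4, 8, 2  ⇒  Σ = 121
Area = |Σ|/2 = 60.5.

60.5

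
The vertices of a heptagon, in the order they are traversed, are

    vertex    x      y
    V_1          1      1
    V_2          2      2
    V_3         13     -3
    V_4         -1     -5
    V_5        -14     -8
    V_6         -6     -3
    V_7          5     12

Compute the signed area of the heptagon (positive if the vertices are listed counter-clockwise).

-116

Apply the surveyor's formula: 2A = Σ (x_i·y_{i+1} − x_{i+1}·y_i), indices taken mod 7.
Σ = (0) + (-32) + (-68) + (-62) + (-6) + (-57) + (-7) = -232
Signed area = Σ/2 = -116 (negative ⇒ clockwise traversal).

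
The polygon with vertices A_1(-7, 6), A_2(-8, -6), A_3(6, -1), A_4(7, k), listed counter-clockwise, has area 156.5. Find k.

10

Write out the shoelace sum; only the two edges meeting at A_4 involve k:
2·Area = [(6·k − 7·(-1)) + (7·6 − (-7)·k)] + 134
       = 13·k + 183 = 313
⇒ k = 10.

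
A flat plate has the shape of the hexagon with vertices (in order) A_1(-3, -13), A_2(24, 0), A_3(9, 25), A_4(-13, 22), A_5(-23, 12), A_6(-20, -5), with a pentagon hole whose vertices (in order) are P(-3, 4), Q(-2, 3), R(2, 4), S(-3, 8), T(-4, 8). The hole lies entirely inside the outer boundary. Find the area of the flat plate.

1178

Outer boundary:
Σ = (312) + (600) + (523) + (350) + (355) + (245) = 2385
Area = |Σ|/2 = 1192.5.
Hole:
Σ = (-1) + (-14) + (28) + (8) + (8) = 29
Area = |Σ|/2 = 14.5.
Net area = 1192.5 − 14.5 = 1178.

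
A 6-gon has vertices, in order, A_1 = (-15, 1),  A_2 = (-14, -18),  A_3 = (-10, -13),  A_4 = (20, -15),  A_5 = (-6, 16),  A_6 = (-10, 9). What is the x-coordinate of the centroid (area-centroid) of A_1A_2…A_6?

Apply the surveyor's formula. First the cross-terms c_i = x_i·y_{i+1} − x_{i+1}·y_i:
  284, 2, 410, 230, 106, 125  ⇒  2A = 1157, A = 578.5.
Then Σ (x_i + x_{i+1})·c_i = -5785, so x̄ = -5785 / (6·578.5) = -5/3.

-5/3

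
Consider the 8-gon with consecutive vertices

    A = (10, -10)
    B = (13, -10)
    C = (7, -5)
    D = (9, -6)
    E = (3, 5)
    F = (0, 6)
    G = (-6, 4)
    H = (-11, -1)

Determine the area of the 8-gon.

162.5

Apply the surveyor's formula: 2A = Σ (x_i·y_{i+1} − x_{i+1}·y_i), indices taken mod 8.
Cross-terms: 30, 5, 3, 63, 18, 36, 50, 120  ⇒  Σ = 325
Area = |Σ|/2 = 162.5.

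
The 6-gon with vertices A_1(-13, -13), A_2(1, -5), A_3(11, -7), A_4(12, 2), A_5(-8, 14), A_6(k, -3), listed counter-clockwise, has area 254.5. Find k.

-4

Write out the shoelace sum; only the two edges meeting at A_6 involve k:
2·Area = [((-8)·(-3) − k·14) + (k·(-13) − (-13)·(-3))] + 416
       = -27·k + 401 = 509
⇒ k = -4.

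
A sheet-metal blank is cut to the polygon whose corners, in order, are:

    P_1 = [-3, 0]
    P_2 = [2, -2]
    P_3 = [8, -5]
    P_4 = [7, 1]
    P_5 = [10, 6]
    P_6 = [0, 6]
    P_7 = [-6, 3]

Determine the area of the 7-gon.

96

Σ = (6) + (6) + (43) + (32) + (60) + (36) + (9) = 192
Area = |Σ|/2 = 96.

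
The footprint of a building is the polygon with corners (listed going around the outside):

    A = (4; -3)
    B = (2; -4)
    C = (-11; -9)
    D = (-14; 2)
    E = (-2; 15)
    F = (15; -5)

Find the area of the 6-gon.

333

Apply the shoelace (surveyor's) formula: 2A = Σ (x_i·y_{i+1} − x_{i+1}·y_i), indices taken mod 6.
Cross-terms: -10, -62, -148, -206, -215, -25  ⇒  Σ = -666
Area = |Σ|/2 = 333.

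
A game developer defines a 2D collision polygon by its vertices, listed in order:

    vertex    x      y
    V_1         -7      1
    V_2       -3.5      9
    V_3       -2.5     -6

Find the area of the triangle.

Apply the shoelace (surveyor's) formula: 2A = Σ (x_i·y_{i+1} − x_{i+1}·y_i), indices taken mod 3.
Cross-terms: -59.5, 43.5, -44.5  ⇒  Σ = -60.5
Area = |Σ|/2 = 30.25.

30.25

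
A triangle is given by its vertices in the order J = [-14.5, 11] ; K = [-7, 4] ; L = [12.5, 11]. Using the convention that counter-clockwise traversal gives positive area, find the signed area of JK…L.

Apply the surveyor's formula: 2A = Σ (x_i·y_{i+1} − x_{i+1}·y_i), indices taken mod 3.
Σ = (19) + (-127) + (297) = 189
Signed area = Σ/2 = 94.5 (positive ⇒ counter-clockwise traversal).

94.5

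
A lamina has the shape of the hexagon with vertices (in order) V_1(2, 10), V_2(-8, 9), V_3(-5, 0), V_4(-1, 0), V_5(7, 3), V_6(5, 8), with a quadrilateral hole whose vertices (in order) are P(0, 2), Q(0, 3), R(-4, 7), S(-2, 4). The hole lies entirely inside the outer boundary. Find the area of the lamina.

104.5

Outer boundary:
Σ = (98) + (45) + (0) + (-3) + (41) + (34) = 215
Area = |Σ|/2 = 107.5.
Hole:
Apply the shoelace formula: 2A = Σ (x_i·y_{i+1} − x_{i+1}·y_i), indices taken mod 4.
Σ = (0) + (12) + (-2) + (-4) = 6
Area = |Σ|/2 = 3.
Net area = 107.5 − 3 = 104.5.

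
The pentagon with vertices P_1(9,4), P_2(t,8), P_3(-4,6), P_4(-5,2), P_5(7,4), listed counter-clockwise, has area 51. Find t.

The doubled signed area Σ (x_i y_{i+1} − x_{i+1} y_i) is linear in t.
With t=0 it equals 84; the coefficient of t is 2 (from the two edges through P_2).
So 2·t + 84 = 2·51 = 102 ⇒ t = 9.

9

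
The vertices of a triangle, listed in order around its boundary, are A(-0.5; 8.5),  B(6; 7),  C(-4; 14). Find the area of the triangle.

Apply the shoelace (surveyor's) formula: 2A = Σ (x_i·y_{i+1} − x_{i+1}·y_i), indices taken mod 3.
A→B: (-0.5)(7) − (6)(8.5) = -54.5
B→C: (6)(14) − (-4)(7) = 112
C→A: (-4)(8.5) − (-0.5)(14) = -27
Σ = 30.5
Area = |Σ|/2 = 15.25.

15.25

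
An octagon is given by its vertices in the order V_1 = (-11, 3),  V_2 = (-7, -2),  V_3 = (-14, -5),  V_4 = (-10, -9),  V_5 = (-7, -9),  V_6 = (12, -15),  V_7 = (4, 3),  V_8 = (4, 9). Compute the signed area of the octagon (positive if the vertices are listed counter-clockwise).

298.5

Apply the shoelace formula: 2A = Σ (x_i·y_{i+1} − x_{i+1}·y_i), indices taken mod 8.
Σ = (43) + (7) + (76) + (27) + (213) + (96) + (24) + (111) = 597
Signed area = Σ/2 = 298.5 (positive ⇒ counter-clockwise traversal).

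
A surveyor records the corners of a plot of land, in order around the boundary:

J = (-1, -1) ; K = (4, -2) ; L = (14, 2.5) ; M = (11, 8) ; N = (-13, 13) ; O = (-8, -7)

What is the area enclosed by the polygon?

Σ = (6) + (38) + (84.5) + (247) + (195) + (1) = 571.5
Area = |Σ|/2 = 285.75.

285.75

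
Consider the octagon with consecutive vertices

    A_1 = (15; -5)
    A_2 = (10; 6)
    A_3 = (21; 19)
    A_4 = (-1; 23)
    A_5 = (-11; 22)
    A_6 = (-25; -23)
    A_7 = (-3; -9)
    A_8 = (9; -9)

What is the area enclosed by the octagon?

1047

Σ = (140) + (64) + (502) + (231) + (803) + (156) + (108) + (90) = 2094
Area = |Σ|/2 = 1047.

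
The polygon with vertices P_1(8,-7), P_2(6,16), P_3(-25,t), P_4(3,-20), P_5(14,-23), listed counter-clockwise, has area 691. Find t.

5

Write out the shoelace sum; only the two edges meeting at P_3 involve t:
2·Area = [(6·t − (-25)·16) + ((-25)·(-20) − 3·t)] + 467
       = 3·t + 1367 = 1382
⇒ t = 5.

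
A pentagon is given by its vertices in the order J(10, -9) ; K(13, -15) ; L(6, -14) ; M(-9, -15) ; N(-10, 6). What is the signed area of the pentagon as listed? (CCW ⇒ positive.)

Σ = (-33) + (-92) + (-216) + (-204) + (30) = -515
Signed area = Σ/2 = -257.5 (negative ⇒ clockwise traversal).

-257.5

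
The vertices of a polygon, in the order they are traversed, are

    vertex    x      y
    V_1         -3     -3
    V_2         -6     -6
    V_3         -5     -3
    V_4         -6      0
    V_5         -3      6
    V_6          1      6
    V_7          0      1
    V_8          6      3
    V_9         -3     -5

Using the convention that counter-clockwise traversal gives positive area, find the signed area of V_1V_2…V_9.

Cross-terms: 0, -12, -18, -36, -24, 1, -6, -21, -6  ⇒  Σ = -122
Signed area = Σ/2 = -61 (negative ⇒ clockwise traversal).

-61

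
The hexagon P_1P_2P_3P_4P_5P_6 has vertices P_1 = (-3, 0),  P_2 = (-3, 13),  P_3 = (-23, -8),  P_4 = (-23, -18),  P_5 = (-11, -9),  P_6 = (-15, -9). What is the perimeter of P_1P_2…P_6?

86

|P_1P_2| = √((0)² + (13)²) = √169 = 13
|P_2P_3| = √((-20)² + (-21)²) = √841 = 29
|P_3P_4| = √((0)² + (-10)²) = √100 = 10
|P_4P_5| = √((12)² + (9)²) = √225 = 15
|P_5P_6| = √((-4)² + (0)²) = √16 = 4
|P_6P_1| = √((12)² + (9)²) = √225 = 15
Perimeter = 13 + 29 + 10 + 15 + 4 + 15 = 86.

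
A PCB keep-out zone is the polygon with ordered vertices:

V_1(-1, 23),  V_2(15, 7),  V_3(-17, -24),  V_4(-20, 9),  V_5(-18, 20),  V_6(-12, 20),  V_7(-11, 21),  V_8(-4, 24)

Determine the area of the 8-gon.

Apply the surveyor's formula: 2A = Σ (x_i·y_{i+1} − x_{i+1}·y_i), indices taken mod 8.
Σ = (-352) + (-241) + (-633) + (-238) + (-120) + (-32) + (-180) + (-68) = -1864
Area = |Σ|/2 = 932.

932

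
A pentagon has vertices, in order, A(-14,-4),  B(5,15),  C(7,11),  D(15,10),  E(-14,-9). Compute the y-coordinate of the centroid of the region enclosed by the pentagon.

3.725

Apply the shoelace (surveyor's) formula. First the cross-terms c_i = x_i·y_{i+1} − x_{i+1}·y_i:
  -190, -50, -95, 5, -70  ⇒  2A = -400, A = -200.
Then Σ (y_i + y_{i+1})·c_i = -4470, so ȳ = -4470 / (6·(-200)) = 3.725.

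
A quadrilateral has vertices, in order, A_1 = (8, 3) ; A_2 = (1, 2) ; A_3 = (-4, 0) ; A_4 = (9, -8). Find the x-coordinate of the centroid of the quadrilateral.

Apply Gauss's area formula. First the cross-terms c_i = x_i·y_{i+1} − x_{i+1}·y_i:
  13, 8, 32, 91  ⇒  2A = 144, A = 72.
Then Σ (x_i + x_{i+1})·c_i = 1800, so x̄ = 1800 / (6·72) = 25/6.

25/6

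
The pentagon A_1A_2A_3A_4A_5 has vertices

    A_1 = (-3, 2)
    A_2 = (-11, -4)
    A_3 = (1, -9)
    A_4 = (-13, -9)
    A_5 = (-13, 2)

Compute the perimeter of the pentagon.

58

|A_1A_2| = √((-8)² + (-6)²) = √100 = 10
|A_2A_3| = √((12)² + (-5)²) = √169 = 13
|A_3A_4| = √((-14)² + (0)²) = √196 = 14
|A_4A_5| = √((0)² + (11)²) = √121 = 11
|A_5A_1| = √((10)² + (0)²) = √100 = 10
Perimeter = 10 + 13 + 14 + 11 + 10 = 58.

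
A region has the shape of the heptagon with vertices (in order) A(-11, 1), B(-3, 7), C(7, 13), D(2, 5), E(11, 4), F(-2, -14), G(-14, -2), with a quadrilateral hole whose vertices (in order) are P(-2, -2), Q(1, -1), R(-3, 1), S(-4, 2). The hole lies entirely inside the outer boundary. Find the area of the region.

Outer boundary:
Cross-terms: -74, -88, 9, -47, -146, -192, -36  ⇒  Σ = -574
Area = |Σ|/2 = 287.
Hole:
Σ = (4) + (-2) + (-2) + (12) = 12
Area = |Σ|/2 = 6.
Net area = 287 − 6 = 281.

281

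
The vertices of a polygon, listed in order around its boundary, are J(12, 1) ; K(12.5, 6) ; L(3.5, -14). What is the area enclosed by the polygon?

17.5

Apply the surveyor's formula: 2A = Σ (x_i·y_{i+1} − x_{i+1}·y_i), indices taken mod 3.
Cross-terms: 59.5, -196, 171.5  ⇒  Σ = 35
Area = |Σ|/2 = 17.5.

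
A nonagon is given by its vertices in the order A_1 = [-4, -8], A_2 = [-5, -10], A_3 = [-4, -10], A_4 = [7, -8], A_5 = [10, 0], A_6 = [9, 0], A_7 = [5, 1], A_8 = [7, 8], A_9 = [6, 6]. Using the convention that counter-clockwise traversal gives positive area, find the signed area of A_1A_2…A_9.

Apply the shoelace (surveyor's) formula: 2A = Σ (x_i·y_{i+1} − x_{i+1}·y_i), indices taken mod 9.
A_1→A_2: (-4)(-10) − (-5)(-8) = 0
A_2→A_3: (-5)(-10) − (-4)(-10) = 10
A_3→A_4: (-4)(-8) − (7)(-10) = 102
A_4→A_5: (7)(0) − (10)(-8) = 80
A_5→A_6: (10)(0) − (9)(0) = 0
A_6→A_7: (9)(1) − (5)(0) = 9
A_7→A_8: (5)(8) − (7)(1) = 33
A_8→A_9: (7)(6) − (6)(8) = -6
A_9→A_1: (6)(-8) − (-4)(6) = -24
Σ = 204
Signed area = Σ/2 = 102 (positive ⇒ counter-clockwise traversal).

102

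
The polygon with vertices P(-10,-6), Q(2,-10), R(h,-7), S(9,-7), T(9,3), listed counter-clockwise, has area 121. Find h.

5

The doubled signed area Σ (x_i y_{i+1} − x_{i+1} y_i) is linear in h.
With h=0 it equals 227; the coefficient of h is 3 (from the two edges through R).
So 3·h + 227 = 2·121 = 242 ⇒ h = 5.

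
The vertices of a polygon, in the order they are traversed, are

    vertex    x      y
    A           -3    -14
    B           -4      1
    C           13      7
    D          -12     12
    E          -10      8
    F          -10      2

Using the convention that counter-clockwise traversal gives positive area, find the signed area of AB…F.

185

A→B: (-3)(1) − (-4)(-14) = -59
B→C: (-4)(7) − (13)(1) = -41
C→D: (13)(12) − (-12)(7) = 240
D→E: (-12)(8) − (-10)(12) = 24
E→F: (-10)(2) − (-10)(8) = 60
F→A: (-10)(-14) − (-3)(2) = 146
Σ = 370
Signed area = Σ/2 = 185 (positive ⇒ counter-clockwise traversal).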